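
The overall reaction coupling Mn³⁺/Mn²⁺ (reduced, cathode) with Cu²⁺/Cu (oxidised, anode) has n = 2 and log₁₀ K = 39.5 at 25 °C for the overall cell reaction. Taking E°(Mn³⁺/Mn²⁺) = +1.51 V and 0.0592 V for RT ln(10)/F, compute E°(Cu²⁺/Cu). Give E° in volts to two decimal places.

+0.34 V

E°cell = (0.0592/n)·log K = (0.0592/2)(39.5) = +1.169 V.
Since Mn³⁺/Mn²⁺ is the cathode and Cu²⁺/Cu the anode, E°cell = E°(Mn³⁺/Mn²⁺) − E°(Cu²⁺/Cu).
So E°(Cu²⁺/Cu) = E°(Mn³⁺/Mn²⁺) − E°cell = (+1.51) − (+1.169) = +0.34 V.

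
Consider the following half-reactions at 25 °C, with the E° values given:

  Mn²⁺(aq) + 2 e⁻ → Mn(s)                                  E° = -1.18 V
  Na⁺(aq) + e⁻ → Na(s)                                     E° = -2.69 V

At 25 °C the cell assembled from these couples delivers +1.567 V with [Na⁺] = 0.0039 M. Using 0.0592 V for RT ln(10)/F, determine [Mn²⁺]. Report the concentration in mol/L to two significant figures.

Mn²⁺/Mn is the cathode, Na⁺/Na the anode: E°cell = +1.51 V, n = 2.
Overall reaction: Mn²⁺(aq) + 2 Na(s) → Mn(s) + 2 Na⁺(aq); Q = [Na⁺]^2/[Mn²⁺]^1.
From E = E° − (0.0592/n) log Q: log Q = (E° − E)·n/0.0592 = (+1.51 − (+1.567))·2/0.0592 = -1.9257.
So 1·log[Mn²⁺] = 2·log(0.0039) − log Q = -4.8179 − (-1.9257) = -2.8922; [Mn²⁺] = 10^(-2.8922) ≈ 0.0013 M.

0.0013 M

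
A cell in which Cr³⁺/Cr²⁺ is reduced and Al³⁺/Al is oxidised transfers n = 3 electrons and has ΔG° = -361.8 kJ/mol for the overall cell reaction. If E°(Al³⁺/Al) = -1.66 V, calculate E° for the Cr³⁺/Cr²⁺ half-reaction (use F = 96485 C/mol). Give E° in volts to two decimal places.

-0.41 V

E°cell = −ΔG°/(nF) = −(-361.8×10³)/((3)(96485)) = +1.250 V.
Since Cr³⁺/Cr²⁺ is the cathode and Al³⁺/Al the anode, E°cell = E°(Cr³⁺/Cr²⁺) − E°(Al³⁺/Al).
So E°(Cr³⁺/Cr²⁺) = E°cell + E°(Al³⁺/Al) = +1.250 + (-1.66) = -0.41 V.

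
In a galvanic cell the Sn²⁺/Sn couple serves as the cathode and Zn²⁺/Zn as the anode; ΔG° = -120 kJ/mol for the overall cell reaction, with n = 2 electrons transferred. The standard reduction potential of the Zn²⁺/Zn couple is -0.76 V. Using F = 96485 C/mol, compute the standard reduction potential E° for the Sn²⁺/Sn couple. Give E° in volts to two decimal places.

-0.14 V

E°cell = −ΔG°/(nF) = −(-120×10³)/((2)(96485)) = +0.622 V.
Since Sn²⁺/Sn is the cathode and Zn²⁺/Zn the anode, E°cell = E°(Sn²⁺/Sn) − E°(Zn²⁺/Zn).
So E°(Sn²⁺/Sn) = E°cell + E°(Zn²⁺/Zn) = +0.622 + (-0.76) = -0.14 V.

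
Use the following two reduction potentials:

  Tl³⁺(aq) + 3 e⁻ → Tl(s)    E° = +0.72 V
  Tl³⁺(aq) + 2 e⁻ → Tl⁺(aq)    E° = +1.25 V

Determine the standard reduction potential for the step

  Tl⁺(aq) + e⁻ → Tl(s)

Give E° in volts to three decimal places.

-0.340 V

Sequential free energies add, so n₃E°₃ = n₁E°₁ + n₂E°₂.
With n₃ = 3, and the known step contributing 2×(+1.25) V, the unknown satisfies 1·E° = 3×(+0.72) − 2×(+1.25) = -0.340.
E° = -0.340 / 1 = -0.340 V.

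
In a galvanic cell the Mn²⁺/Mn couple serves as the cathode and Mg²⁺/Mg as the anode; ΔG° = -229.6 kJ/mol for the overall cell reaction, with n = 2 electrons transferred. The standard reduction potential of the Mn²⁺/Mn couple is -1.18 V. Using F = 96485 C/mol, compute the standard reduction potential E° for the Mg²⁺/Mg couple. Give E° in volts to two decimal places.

-2.37 V

E°cell = −ΔG°/(nF) = −(-229.6×10³)/((2)(96485)) = +1.190 V.
Since Mn²⁺/Mn is the cathode and Mg²⁺/Mg the anode, E°cell = E°(Mn²⁺/Mn) − E°(Mg²⁺/Mg).
So E°(Mg²⁺/Mg) = E°(Mn²⁺/Mn) − E°cell = (-1.18) − (+1.190) = -2.37 V.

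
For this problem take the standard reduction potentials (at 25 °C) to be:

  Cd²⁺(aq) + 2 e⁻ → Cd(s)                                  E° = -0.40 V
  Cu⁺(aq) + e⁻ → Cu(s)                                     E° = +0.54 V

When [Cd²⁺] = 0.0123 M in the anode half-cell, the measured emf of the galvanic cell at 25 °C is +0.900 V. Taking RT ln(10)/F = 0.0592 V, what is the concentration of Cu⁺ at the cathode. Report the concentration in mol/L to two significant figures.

Cu⁺/Cu is the cathode, Cd²⁺/Cd the anode: E°cell = +0.94 V, n = 2.
Overall reaction: 2 Cu⁺(aq) + Cd(s) → 2 Cu(s) + Cd²⁺(aq); Q = [Cd²⁺]^1/[Cu⁺]^2.
From E = E° − (0.0592/n) log Q: log Q = (E° − E)·n/0.0592 = (+0.94 − (+0.900))·2/0.0592 = 1.3514.
So 2·log[Cu⁺] = 1·log(0.0123) − log Q = -1.9101 − (1.3514) = -3.2615; log[Cu⁺] = -3.2615 / 2 = -1.6307; [Cu⁺] = 10^(-1.6307) ≈ 0.023 M.

0.023 M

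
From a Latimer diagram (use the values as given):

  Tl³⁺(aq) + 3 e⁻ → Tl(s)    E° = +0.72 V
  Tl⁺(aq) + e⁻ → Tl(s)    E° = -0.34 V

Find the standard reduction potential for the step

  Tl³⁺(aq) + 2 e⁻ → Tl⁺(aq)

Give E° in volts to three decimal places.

+1.250 V

Sequential free energies add, so n₃E°₃ = n₁E°₁ + n₂E°₂.
With n₃ = 3, and the known step contributing 1×(-0.34) V, the unknown satisfies 2·E° = 3×(+0.72) − 1×(-0.34) = +2.500.
E° = +2.500 / 2 = +1.250 V.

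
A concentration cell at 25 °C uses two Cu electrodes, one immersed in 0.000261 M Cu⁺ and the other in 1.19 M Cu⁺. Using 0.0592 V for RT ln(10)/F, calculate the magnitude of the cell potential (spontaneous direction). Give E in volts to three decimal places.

+0.217 V

For a concentration cell E°cell = 0. The 1.19 M side is the cathode (reduction is favoured where [Cu⁺] is higher).
With n = 1, E = −(0.0592/1) log([Cu⁺]ₐₙ/[Cu⁺]꜀ₐₜ) = −(0.0592/1) log(0.000261/1.19) = −(0.0592/1)(-3.659) = +0.217 V.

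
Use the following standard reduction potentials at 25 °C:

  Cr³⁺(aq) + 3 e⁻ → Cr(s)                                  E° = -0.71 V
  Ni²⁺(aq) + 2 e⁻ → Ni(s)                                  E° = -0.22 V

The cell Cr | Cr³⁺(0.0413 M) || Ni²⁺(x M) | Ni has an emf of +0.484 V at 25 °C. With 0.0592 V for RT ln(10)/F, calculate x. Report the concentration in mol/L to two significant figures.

Ni²⁺/Ni is the cathode, Cr³⁺/Cr the anode: E°cell = +0.49 V, n = 6.
Overall reaction: 3 Ni²⁺(aq) + 2 Cr(s) → 3 Ni(s) + 2 Cr³⁺(aq); Q = [Cr³⁺]^2/[Ni²⁺]^3.
From E = E° − (0.0592/n) log Q: log Q = (E° − E)·n/0.0592 = (+0.49 − (+0.484))·6/0.0592 = 0.6081.
So 3·log[Ni²⁺] = 2·log(0.0413) − log Q = -2.7681 − (0.6081) = -3.3762; log[Ni²⁺] = -3.3762 / 3 = -1.1254; [Ni²⁺] = 10^(-1.1254) ≈ 0.075 M.

0.075 M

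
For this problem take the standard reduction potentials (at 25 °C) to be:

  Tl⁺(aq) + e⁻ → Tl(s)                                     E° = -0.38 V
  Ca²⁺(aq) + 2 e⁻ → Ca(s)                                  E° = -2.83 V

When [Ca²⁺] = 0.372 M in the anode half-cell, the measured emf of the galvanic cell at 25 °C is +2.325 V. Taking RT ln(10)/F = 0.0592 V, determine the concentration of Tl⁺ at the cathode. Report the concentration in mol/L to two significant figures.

Tl⁺/Tl is the cathode, Ca²⁺/Ca the anode: E°cell = +2.45 V, n = 2.
Overall reaction: 2 Tl⁺(aq) + Ca(s) → 2 Tl(s) + Ca²⁺(aq); Q = [Ca²⁺]^1/[Tl⁺]^2.
From E = E° − (0.0592/n) log Q: log Q = (E° − E)·n/0.0592 = (+2.45 − (+2.325))·2/0.0592 = 4.2230.
So 2·log[Tl⁺] = 1·log(0.372) − log Q = -0.4295 − (4.2230) = -4.6525; log[Tl⁺] = -4.6525 / 2 = -2.3262; [Tl⁺] = 10^(-2.3262) ≈ 0.0047 M.

0.0047 M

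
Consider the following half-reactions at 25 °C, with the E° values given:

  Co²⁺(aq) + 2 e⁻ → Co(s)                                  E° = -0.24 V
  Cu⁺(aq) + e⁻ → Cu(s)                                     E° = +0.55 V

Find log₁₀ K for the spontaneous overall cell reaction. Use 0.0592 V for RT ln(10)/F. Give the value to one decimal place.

Cathode: Cu⁺/Cu; anode: Co²⁺/Co. E°cell = +0.79 V, n = 2.
log K = nE°cell / 0.0592 = (2)(+0.79) / 0.0592 = 26.7.

26.7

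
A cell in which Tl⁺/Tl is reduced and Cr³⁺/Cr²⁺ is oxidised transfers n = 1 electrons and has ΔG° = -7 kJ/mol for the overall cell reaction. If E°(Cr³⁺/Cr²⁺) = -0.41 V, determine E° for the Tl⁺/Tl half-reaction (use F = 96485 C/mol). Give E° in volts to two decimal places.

E°cell = −ΔG°/(nF) = −(-7×10³)/((1)(96485)) = +0.073 V.
Since Tl⁺/Tl is the cathode and Cr³⁺/Cr²⁺ the anode, E°cell = E°(Tl⁺/Tl) − E°(Cr³⁺/Cr²⁺).
So E°(Tl⁺/Tl) = E°cell + E°(Cr³⁺/Cr²⁺) = +0.073 + (-0.41) = -0.34 V.

-0.34 V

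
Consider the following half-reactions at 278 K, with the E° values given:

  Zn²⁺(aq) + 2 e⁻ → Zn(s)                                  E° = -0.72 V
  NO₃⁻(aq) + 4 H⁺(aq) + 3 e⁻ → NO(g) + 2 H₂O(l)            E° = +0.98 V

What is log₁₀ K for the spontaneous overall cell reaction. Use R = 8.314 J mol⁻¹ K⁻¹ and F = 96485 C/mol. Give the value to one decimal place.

Cathode: NO₃⁻/NO; anode: Zn²⁺/Zn. E°cell = (+0.98) − (-0.72) = +1.70 V, with n = 6.
ΔG° = −nFE° = −RT ln K, so ln K = nFE°/(RT) = (6)(96485)(+1.70) / ((8.314)(278)) = 425.800.
log₁₀ K = 425.800 / ln 10 = 184.9.

184.9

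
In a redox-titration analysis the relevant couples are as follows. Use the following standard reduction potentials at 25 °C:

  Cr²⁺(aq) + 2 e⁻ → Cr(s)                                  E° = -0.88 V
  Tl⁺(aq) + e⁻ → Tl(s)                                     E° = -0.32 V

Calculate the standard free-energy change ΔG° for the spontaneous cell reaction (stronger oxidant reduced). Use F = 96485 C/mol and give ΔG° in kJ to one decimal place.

Tl⁺/Tl (E° = -0.32 V) is the cathode; Cr²⁺/Cr (E° = -0.88 V) is the anode, so E°cell = +0.56 V.
Balancing electrons gives n = 2 (lcm of 1 and 2).
ΔG° = −nFE° = −(2)(96485)(+0.56) = -108,063 J = -108.1 kJ.

-108.1 kJ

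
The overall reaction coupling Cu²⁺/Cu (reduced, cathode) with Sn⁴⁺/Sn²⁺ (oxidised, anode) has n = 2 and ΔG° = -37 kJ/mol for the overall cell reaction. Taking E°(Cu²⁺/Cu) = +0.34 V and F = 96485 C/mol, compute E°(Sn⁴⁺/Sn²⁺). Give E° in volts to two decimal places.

+0.15 V

E°cell = −ΔG°/(nF) = −(-37×10³)/((2)(96485)) = +0.192 V.
Since Cu²⁺/Cu is the cathode and Sn⁴⁺/Sn²⁺ the anode, E°cell = E°(Cu²⁺/Cu) − E°(Sn⁴⁺/Sn²⁺).
So E°(Sn⁴⁺/Sn²⁺) = E°(Cu²⁺/Cu) − E°cell = (+0.34) − (+0.192) = +0.15 V.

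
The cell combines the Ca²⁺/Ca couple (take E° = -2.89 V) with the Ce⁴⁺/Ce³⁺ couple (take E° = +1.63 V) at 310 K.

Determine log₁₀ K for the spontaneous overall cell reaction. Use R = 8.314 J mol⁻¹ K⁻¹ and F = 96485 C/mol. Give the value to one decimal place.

147.0

Cathode: Ce⁴⁺/Ce³⁺; anode: Ca²⁺/Ca. E°cell = (+1.63) − (-2.89) = +4.52 V, with n = 2.
ΔG° = −nFE° = −RT ln K, so ln K = nFE°/(RT) = (2)(96485)(+4.52) / ((8.314)(310)) = 338.420.
log₁₀ K = 338.420 / ln 10 = 147.0.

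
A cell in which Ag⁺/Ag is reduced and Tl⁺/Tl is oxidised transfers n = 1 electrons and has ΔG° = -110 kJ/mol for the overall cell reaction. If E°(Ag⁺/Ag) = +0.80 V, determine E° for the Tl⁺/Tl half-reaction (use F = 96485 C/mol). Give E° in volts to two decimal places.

E°cell = −ΔG°/(nF) = −(-110×10³)/((1)(96485)) = +1.140 V.
Since Ag⁺/Ag is the cathode and Tl⁺/Tl the anode, E°cell = E°(Ag⁺/Ag) − E°(Tl⁺/Tl).
So E°(Tl⁺/Tl) = E°(Ag⁺/Ag) − E°cell = (+0.80) − (+1.140) = -0.34 V.

-0.34 V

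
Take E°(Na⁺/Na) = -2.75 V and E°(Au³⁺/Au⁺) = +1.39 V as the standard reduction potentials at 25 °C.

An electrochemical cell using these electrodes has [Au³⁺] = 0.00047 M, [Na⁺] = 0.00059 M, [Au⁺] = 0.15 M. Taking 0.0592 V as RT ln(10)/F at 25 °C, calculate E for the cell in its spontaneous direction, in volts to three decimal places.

+4.257 V

Au³⁺/Au⁺ is the cathode (higher E°), Na⁺/Na the anode: E°cell = +1.39 − (-2.75) = +4.14 V, n = 2.
Overall: Au³⁺(aq) + 2 Na(s) → Au⁺(aq) + 2 Na⁺(aq)
Q = [Au⁺]·[Na⁺]^2 / ([Au³⁺]); log Q = -3.954.
E = E° − (0.0592/n) log Q = +4.14 − (0.0592/2)(-3.954) = +4.257 V.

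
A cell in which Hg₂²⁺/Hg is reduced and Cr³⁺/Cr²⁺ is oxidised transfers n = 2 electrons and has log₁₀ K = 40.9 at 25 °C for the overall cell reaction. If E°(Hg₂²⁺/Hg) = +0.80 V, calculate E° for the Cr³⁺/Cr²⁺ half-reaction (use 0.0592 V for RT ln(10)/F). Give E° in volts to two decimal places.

E°cell = (0.0592/n)·log K = (0.0592/2)(40.9) = +1.211 V.
Since Hg₂²⁺/Hg is the cathode and Cr³⁺/Cr²⁺ the anode, E°cell = E°(Hg₂²⁺/Hg) − E°(Cr³⁺/Cr²⁺).
So E°(Cr³⁺/Cr²⁺) = E°(Hg₂²⁺/Hg) − E°cell = (+0.80) − (+1.211) = -0.41 V.

-0.41 V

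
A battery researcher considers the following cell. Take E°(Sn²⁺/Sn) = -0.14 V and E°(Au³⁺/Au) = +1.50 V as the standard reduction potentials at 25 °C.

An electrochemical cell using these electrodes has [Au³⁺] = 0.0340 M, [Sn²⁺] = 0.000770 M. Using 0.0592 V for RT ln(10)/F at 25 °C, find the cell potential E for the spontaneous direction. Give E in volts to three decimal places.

+1.703 V

Au³⁺/Au is the cathode (higher E°), Sn²⁺/Sn the anode: E°cell = +1.50 − (-0.14) = +1.64 V, n = 6.
Overall: 2 Au³⁺(aq) + 3 Sn(s) → 2 Au(s) + 3 Sn²⁺(aq)
Q = [Sn²⁺]^3 / ([Au³⁺]^2); log Q = -6.403.
E = E° − (0.0592/n) log Q = +1.64 − (0.0592/6)(-6.403) = +1.703 V.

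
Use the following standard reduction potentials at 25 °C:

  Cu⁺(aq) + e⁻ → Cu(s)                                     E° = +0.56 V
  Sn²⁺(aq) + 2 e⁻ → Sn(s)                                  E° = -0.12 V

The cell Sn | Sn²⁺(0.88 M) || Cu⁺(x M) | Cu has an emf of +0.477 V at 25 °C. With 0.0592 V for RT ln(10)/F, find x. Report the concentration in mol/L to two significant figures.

Cu⁺/Cu is the cathode, Sn²⁺/Sn the anode: E°cell = +0.68 V, n = 2.
Overall reaction: 2 Cu⁺(aq) + Sn(s) → 2 Cu(s) + Sn²⁺(aq); Q = [Sn²⁺]^1/[Cu⁺]^2.
From E = E° − (0.0592/n) log Q: log Q = (E° − E)·n/0.0592 = (+0.68 − (+0.477))·2/0.0592 = 6.8581.
So 2·log[Cu⁺] = 1·log(0.88) − log Q = -0.0555 − (6.8581) = -6.9136; log[Cu⁺] = -6.9136 / 2 = -3.4568; [Cu⁺] = 10^(-3.4568) ≈ 0.00035 M.

0.00035 M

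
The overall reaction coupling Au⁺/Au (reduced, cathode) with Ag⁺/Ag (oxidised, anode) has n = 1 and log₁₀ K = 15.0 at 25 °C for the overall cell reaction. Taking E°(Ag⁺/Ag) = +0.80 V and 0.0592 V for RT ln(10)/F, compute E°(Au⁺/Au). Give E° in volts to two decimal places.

E°cell = (0.0592/n)·log K = (0.0592/1)(15.0) = +0.888 V.
Since Au⁺/Au is the cathode and Ag⁺/Ag the anode, E°cell = E°(Au⁺/Au) − E°(Ag⁺/Ag).
So E°(Au⁺/Au) = E°cell + E°(Ag⁺/Ag) = +0.888 + (+0.80) = +1.69 V.

+1.69 V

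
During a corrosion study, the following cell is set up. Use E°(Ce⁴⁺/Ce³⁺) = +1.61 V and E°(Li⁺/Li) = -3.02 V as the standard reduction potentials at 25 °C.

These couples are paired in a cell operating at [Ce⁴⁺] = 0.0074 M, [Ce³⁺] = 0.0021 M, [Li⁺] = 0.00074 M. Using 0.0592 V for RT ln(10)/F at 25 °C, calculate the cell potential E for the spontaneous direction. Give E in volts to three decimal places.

+4.848 V

Ce⁴⁺/Ce³⁺ is the cathode (higher E°), Li⁺/Li the anode: E°cell = +1.61 − (-3.02) = +4.63 V, n = 1.
Overall: Ce⁴⁺(aq) + Li(s) → Ce³⁺(aq) + Li⁺(aq)
Q = [Ce³⁺]·[Li⁺] / ([Ce⁴⁺]); log Q = -3.678.
E = E° − (0.0592/n) log Q = +4.63 − (0.0592/1)(-3.678) = +4.848 V.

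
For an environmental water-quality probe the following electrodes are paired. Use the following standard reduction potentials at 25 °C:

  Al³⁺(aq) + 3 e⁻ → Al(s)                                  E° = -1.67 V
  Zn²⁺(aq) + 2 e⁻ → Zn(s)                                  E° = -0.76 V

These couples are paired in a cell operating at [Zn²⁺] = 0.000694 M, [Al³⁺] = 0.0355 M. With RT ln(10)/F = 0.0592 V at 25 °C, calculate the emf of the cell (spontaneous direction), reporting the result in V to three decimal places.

+0.845 V

Zn²⁺/Zn is the cathode (higher E°), Al³⁺/Al the anode: E°cell = -0.76 − (-1.67) = +0.91 V, n = 6.
Overall: 3 Zn²⁺(aq) + 2 Al(s) → 3 Zn(s) + 2 Al³⁺(aq)
Q = [Al³⁺]^2 / ([Zn²⁺]^3); log Q = 6.576.
E = E° − (0.0592/n) log Q = +0.91 − (0.0592/6)(6.576) = +0.845 V.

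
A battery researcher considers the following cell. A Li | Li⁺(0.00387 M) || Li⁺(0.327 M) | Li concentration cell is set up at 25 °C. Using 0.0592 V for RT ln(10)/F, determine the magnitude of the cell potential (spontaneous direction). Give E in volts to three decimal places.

+0.114 V

For a concentration cell E°cell = 0. The 0.327 M side is the cathode (reduction is favoured where [Li⁺] is higher).
With n = 1, E = −(0.0592/1) log([Li⁺]ₐₙ/[Li⁺]꜀ₐₜ) = −(0.0592/1) log(0.00387/0.327) = −(0.0592/1)(-1.927) = +0.114 V.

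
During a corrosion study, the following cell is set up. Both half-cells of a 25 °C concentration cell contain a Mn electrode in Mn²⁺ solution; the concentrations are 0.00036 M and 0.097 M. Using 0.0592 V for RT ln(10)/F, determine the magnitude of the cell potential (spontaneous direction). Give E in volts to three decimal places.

+0.072 V

For a concentration cell E°cell = 0. The 0.097 M side is the cathode (reduction is favoured where [Mn²⁺] is higher).
With n = 2, E = −(0.0592/2) log([Mn²⁺]ₐₙ/[Mn²⁺]꜀ₐₜ) = −(0.0592/2) log(0.00036/0.097) = −(0.0592/2)(-2.430) = +0.072 V.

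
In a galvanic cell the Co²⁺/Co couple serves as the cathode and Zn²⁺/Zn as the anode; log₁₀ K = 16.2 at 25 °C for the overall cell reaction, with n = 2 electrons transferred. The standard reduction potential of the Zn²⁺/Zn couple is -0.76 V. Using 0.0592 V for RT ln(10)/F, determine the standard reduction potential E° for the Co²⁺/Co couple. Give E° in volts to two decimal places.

E°cell = (0.0592/n)·log K = (0.0592/2)(16.2) = +0.480 V.
Since Co²⁺/Co is the cathode and Zn²⁺/Zn the anode, E°cell = E°(Co²⁺/Co) − E°(Zn²⁺/Zn).
So E°(Co²⁺/Co) = E°cell + E°(Zn²⁺/Zn) = +0.480 + (-0.76) = -0.28 V.

-0.28 V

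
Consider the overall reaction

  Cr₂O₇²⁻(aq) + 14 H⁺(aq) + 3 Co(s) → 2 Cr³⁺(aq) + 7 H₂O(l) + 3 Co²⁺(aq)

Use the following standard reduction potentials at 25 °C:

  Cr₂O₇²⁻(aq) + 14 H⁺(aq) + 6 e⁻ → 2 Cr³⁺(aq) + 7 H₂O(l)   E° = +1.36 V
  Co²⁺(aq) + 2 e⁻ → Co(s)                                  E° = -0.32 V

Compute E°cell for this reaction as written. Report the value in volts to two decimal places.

+1.68 V

The Cr₂O₇²⁻/Cr³⁺ couple has the higher reduction potential, so it is the cathode; Co²⁺/Co is oxidised at the anode.
E°cell = E°(cathode) − E°(anode) = (+1.36) − (-0.32) = +1.68 V.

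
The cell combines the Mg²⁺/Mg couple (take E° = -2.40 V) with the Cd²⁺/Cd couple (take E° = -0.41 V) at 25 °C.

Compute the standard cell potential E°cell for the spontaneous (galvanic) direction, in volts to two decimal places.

The Cd²⁺/Cd couple has the higher reduction potential, so it is the cathode; Mg²⁺/Mg is oxidised at the anode.
E°cell = E°(cathode) − E°(anode) = (-0.41) − (-2.40) = +1.99 V.

+1.99 V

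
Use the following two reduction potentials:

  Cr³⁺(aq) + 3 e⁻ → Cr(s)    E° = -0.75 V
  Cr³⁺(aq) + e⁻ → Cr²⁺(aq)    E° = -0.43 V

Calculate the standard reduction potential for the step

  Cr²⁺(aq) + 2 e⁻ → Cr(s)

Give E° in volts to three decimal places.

Sequential free energies add, so n₃E°₃ = n₁E°₁ + n₂E°₂.
With n₃ = 3, and the known step contributing 1×(-0.43) V, the unknown satisfies 2·E° = 3×(-0.75) − 1×(-0.43) = -1.820.
E° = -1.820 / 2 = -0.910 V.

-0.910 V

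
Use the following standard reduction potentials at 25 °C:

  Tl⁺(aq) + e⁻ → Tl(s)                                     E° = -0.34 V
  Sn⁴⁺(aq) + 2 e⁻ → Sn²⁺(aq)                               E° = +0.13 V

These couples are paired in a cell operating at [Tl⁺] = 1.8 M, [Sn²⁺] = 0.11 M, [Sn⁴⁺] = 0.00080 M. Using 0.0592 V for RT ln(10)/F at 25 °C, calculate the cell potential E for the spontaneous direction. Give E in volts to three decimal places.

+0.392 V

Sn⁴⁺/Sn²⁺ is the cathode (higher E°), Tl⁺/Tl the anode: E°cell = +0.13 − (-0.34) = +0.47 V, n = 2.
Overall: Sn⁴⁺(aq) + 2 Tl(s) → Sn²⁺(aq) + 2 Tl⁺(aq)
Q = [Sn²⁺]·[Tl⁺]^2 / ([Sn⁴⁺]); log Q = 2.649.
E = E° − (0.0592/n) log Q = +0.47 − (0.0592/2)(2.649) = +0.392 V.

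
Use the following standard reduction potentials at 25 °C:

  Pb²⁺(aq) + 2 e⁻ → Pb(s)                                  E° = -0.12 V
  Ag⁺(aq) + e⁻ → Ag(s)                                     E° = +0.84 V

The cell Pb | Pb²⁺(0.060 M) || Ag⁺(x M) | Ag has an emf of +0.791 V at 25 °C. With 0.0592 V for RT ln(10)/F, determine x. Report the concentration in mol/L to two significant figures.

0.00034 M

Ag⁺/Ag is the cathode, Pb²⁺/Pb the anode: E°cell = +0.96 V, n = 2.
Overall reaction: 2 Ag⁺(aq) + Pb(s) → 2 Ag(s) + Pb²⁺(aq); Q = [Pb²⁺]^1/[Ag⁺]^2.
From E = E° − (0.0592/n) log Q: log Q = (E° − E)·n/0.0592 = (+0.96 − (+0.791))·2/0.0592 = 5.7095.
So 2·log[Ag⁺] = 1·log(0.06) − log Q = -1.2218 − (5.7095) = -6.9313; log[Ag⁺] = -6.9313 / 2 = -3.4657; [Ag⁺] = 10^(-3.4657) ≈ 0.00034 M.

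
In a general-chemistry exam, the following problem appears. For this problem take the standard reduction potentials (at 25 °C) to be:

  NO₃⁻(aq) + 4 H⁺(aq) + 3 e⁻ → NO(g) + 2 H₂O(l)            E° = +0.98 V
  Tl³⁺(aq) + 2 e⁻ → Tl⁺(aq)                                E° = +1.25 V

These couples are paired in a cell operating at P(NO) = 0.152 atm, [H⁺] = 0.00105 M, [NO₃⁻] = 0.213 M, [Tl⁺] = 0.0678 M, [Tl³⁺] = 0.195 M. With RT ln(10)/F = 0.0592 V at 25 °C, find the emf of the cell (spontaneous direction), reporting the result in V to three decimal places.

+0.516 V

Tl³⁺/Tl⁺ is the cathode (higher E°), NO₃⁻/NO the anode: E°cell = +1.25 − (+0.98) = +0.27 V, n = 6.
Overall: 3 Tl³⁺(aq) + 2 NO(g) + 4 H₂O(l) → 3 Tl⁺(aq) + 2 NO₃⁻(aq) + 8 H⁺(aq)
Q = [Tl⁺]^3·[NO₃⁻]^2·[H⁺]^8 / ([Tl³⁺]^3·P(NO)^2); log Q = -24.914.
E = E° − (0.0592/n) log Q = +0.27 − (0.0592/6)(-24.914) = +0.516 V.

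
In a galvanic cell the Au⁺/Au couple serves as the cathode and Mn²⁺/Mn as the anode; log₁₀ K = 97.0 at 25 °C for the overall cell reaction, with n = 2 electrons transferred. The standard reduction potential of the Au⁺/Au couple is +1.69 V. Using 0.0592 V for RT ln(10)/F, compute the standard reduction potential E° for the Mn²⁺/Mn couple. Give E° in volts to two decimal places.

E°cell = (0.0592/n)·log K = (0.0592/2)(97.0) = +2.871 V.
Since Au⁺/Au is the cathode and Mn²⁺/Mn the anode, E°cell = E°(Au⁺/Au) − E°(Mn²⁺/Mn).
So E°(Mn²⁺/Mn) = E°(Au⁺/Au) − E°cell = (+1.69) − (+2.871) = -1.18 V.

-1.18 V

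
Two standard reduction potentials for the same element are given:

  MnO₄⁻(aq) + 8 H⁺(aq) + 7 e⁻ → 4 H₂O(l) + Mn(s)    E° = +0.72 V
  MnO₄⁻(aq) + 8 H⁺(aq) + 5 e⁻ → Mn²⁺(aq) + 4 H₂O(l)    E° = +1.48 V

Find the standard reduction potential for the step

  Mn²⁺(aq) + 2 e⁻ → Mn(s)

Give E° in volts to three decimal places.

Sequential free energies add, so n₃E°₃ = n₁E°₁ + n₂E°₂.
With n₃ = 7, and the known step contributing 5×(+1.48) V, the unknown satisfies 2·E° = 7×(+0.72) − 5×(+1.48) = -2.360.
E° = -2.360 / 2 = -1.180 V.

-1.180 V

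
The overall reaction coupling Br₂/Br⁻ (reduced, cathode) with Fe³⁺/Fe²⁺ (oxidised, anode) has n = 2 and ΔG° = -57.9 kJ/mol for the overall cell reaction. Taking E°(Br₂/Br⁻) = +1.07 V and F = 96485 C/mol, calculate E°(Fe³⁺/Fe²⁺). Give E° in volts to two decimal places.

+0.77 V

E°cell = −ΔG°/(nF) = −(-57.9×10³)/((2)(96485)) = +0.300 V.
Since Br₂/Br⁻ is the cathode and Fe³⁺/Fe²⁺ the anode, E°cell = E°(Br₂/Br⁻) − E°(Fe³⁺/Fe²⁺).
So E°(Fe³⁺/Fe²⁺) = E°(Br₂/Br⁻) − E°cell = (+1.07) − (+0.300) = +0.77 V.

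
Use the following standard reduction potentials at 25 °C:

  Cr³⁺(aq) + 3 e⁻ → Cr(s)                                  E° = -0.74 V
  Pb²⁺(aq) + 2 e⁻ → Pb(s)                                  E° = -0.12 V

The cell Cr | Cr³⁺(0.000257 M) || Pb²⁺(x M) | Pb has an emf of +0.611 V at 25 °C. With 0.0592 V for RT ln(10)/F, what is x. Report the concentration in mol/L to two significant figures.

0.0020 M

Pb²⁺/Pb is the cathode, Cr³⁺/Cr the anode: E°cell = +0.62 V, n = 6.
Overall reaction: 3 Pb²⁺(aq) + 2 Cr(s) → 3 Pb(s) + 2 Cr³⁺(aq); Q = [Cr³⁺]^2/[Pb²⁺]^3.
From E = E° − (0.0592/n) log Q: log Q = (E° − E)·n/0.0592 = (+0.62 − (+0.611))·6/0.0592 = 0.9122.
So 3·log[Pb²⁺] = 2·log(0.000257) − log Q = -7.1801 − (0.9122) = -8.0923; log[Pb²⁺] = -8.0923 / 3 = -2.6974; [Pb²⁺] = 10^(-2.6974) ≈ 0.0020 M.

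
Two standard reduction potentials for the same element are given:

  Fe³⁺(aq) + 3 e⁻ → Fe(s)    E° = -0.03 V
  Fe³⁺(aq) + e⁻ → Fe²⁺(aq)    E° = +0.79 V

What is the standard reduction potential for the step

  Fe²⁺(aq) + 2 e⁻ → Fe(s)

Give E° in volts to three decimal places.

-0.440 V

Sequential free energies add, so n₃E°₃ = n₁E°₁ + n₂E°₂.
With n₃ = 3, and the known step contributing 1×(+0.79) V, the unknown satisfies 2·E° = 3×(-0.03) − 1×(+0.79) = -0.880.
E° = -0.880 / 2 = -0.440 V.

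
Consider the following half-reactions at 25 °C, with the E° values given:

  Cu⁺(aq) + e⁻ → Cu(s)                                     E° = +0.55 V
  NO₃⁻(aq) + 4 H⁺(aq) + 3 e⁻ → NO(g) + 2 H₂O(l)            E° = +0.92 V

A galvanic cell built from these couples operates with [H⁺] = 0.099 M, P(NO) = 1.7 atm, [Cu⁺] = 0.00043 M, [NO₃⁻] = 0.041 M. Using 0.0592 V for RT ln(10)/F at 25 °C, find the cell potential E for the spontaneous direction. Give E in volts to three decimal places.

+0.458 V

NO₃⁻/NO is the cathode (higher E°), Cu⁺/Cu the anode: E°cell = +0.92 − (+0.55) = +0.37 V, n = 3.
Overall: NO₃⁻(aq) + 4 H⁺(aq) + 3 Cu(s) → NO(g) + 2 H₂O(l) + 3 Cu⁺(aq)
Q = P(NO)·[Cu⁺]^3 / ([NO₃⁻]·[H⁺]^4); log Q = -4.464.
E = E° − (0.0592/n) log Q = +0.37 − (0.0592/3)(-4.464) = +0.458 V.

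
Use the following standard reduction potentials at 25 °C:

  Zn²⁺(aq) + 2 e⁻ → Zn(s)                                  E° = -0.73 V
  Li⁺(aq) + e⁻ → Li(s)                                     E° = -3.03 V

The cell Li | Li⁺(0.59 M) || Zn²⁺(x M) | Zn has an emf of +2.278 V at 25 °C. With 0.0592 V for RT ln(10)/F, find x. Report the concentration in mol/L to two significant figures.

Zn²⁺/Zn is the cathode, Li⁺/Li the anode: E°cell = +2.30 V, n = 2.
Overall reaction: Zn²⁺(aq) + 2 Li(s) → Zn(s) + 2 Li⁺(aq); Q = [Li⁺]^2/[Zn²⁺]^1.
From E = E° − (0.0592/n) log Q: log Q = (E° − E)·n/0.0592 = (+2.30 − (+2.278))·2/0.0592 = 0.7432.
So 1·log[Zn²⁺] = 2·log(0.59) − log Q = -0.4583 − (0.7432) = -1.2015; [Zn²⁺] = 10^(-1.2015) ≈ 0.063 M.

0.063 M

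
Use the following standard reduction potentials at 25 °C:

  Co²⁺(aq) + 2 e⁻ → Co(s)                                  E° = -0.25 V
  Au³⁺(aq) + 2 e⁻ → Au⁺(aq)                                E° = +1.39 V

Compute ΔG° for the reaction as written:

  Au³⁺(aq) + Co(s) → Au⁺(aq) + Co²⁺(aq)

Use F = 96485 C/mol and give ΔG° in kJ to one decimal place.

-316.5 kJ

As written, Au³⁺/Au⁺ is reduced (cathode) and Co²⁺/Co is oxidised (anode), so E°cell = (+1.39) − (-0.25) = +1.64 V.
Balancing electrons gives n = 2.
ΔG° = −nFE° = −(2)(96485)(+1.64) = -316,471 J = -316.5 kJ.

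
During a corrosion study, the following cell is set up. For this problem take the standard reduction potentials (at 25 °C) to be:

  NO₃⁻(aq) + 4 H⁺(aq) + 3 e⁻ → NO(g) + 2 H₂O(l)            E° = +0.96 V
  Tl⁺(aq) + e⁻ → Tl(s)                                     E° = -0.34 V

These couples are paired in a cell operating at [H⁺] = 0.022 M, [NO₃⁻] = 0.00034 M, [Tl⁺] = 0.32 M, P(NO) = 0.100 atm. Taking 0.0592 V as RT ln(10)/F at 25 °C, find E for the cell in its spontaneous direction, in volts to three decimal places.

+1.150 V

NO₃⁻/NO is the cathode (higher E°), Tl⁺/Tl the anode: E°cell = +0.96 − (-0.34) = +1.30 V, n = 3.
Overall: NO₃⁻(aq) + 4 H⁺(aq) + 3 Tl(s) → NO(g) + 2 H₂O(l) + 3 Tl⁺(aq)
Q = P(NO)·[Tl⁺]^3 / ([NO₃⁻]·[H⁺]^4); log Q = 7.614.
E = E° − (0.0592/n) log Q = +1.30 − (0.0592/3)(7.614) = +1.150 V.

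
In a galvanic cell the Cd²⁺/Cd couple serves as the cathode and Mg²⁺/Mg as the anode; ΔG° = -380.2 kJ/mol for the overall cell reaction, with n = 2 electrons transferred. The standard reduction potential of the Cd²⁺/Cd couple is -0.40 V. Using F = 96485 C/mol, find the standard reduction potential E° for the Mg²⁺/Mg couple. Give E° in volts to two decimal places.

-2.37 V

E°cell = −ΔG°/(nF) = −(-380.2×10³)/((2)(96485)) = +1.970 V.
Since Cd²⁺/Cd is the cathode and Mg²⁺/Mg the anode, E°cell = E°(Cd²⁺/Cd) − E°(Mg²⁺/Mg).
So E°(Mg²⁺/Mg) = E°(Cd²⁺/Cd) − E°cell = (-0.40) − (+1.970) = -2.37 V.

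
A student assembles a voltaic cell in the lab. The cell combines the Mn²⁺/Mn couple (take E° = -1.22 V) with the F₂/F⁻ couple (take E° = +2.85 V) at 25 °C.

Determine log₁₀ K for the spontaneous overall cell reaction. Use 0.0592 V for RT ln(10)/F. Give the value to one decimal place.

Cathode: F₂/F⁻; anode: Mn²⁺/Mn. E°cell = +4.07 V, n = 2.
log K = nE°cell / 0.0592 = (2)(+4.07) / 0.0592 = 137.5.

137.5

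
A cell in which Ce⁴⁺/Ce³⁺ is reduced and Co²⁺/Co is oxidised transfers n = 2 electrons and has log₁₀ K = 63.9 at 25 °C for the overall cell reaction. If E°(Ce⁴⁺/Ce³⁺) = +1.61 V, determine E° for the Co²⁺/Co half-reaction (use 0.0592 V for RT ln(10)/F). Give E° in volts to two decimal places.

-0.28 V

E°cell = (0.0592/n)·log K = (0.0592/2)(63.9) = +1.891 V.
Since Ce⁴⁺/Ce³⁺ is the cathode and Co²⁺/Co the anode, E°cell = E°(Ce⁴⁺/Ce³⁺) − E°(Co²⁺/Co).
So E°(Co²⁺/Co) = E°(Ce⁴⁺/Ce³⁺) − E°cell = (+1.61) − (+1.891) = -0.28 V.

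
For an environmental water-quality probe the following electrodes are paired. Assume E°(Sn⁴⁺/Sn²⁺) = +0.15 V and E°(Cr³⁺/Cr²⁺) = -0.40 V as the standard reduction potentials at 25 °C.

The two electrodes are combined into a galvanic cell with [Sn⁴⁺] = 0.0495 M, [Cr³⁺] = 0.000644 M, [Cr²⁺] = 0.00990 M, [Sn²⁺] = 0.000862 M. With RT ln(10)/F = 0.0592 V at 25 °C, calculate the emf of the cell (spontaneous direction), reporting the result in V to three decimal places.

Sn⁴⁺/Sn²⁺ is the cathode (higher E°), Cr³⁺/Cr²⁺ the anode: E°cell = +0.15 − (-0.40) = +0.55 V, n = 2.
Overall: Sn⁴⁺(aq) + 2 Cr²⁺(aq) → Sn²⁺(aq) + 2 Cr³⁺(aq)
Q = [Sn²⁺]·[Cr³⁺]^2 / ([Sn⁴⁺]·[Cr²⁺]^2); log Q = -4.133.
E = E° − (0.0592/n) log Q = +0.55 − (0.0592/2)(-4.133) = +0.672 V.

+0.672 V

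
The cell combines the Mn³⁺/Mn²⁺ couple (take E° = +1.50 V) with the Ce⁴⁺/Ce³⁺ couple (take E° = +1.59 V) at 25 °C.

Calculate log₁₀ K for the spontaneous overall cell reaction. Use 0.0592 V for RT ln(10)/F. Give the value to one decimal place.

Cathode: Ce⁴⁺/Ce³⁺; anode: Mn³⁺/Mn²⁺. E°cell = +0.09 V, n = 1.
log K = nE°cell / 0.0592 = (1)(+0.09) / 0.0592 = 1.5.

1.5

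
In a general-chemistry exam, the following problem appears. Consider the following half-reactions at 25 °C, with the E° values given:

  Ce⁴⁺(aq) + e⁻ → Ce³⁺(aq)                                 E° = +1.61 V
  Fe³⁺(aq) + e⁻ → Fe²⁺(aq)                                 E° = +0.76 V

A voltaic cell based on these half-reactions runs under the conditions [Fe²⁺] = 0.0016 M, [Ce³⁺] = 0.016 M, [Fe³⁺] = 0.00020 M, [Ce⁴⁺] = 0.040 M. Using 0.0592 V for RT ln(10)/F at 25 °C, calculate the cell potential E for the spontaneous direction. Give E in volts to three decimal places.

+0.927 V

Ce⁴⁺/Ce³⁺ is the cathode (higher E°), Fe³⁺/Fe²⁺ the anode: E°cell = +1.61 − (+0.76) = +0.85 V, n = 1.
Overall: Ce⁴⁺(aq) + Fe²⁺(aq) → Ce³⁺(aq) + Fe³⁺(aq)
Q = [Ce³⁺]·[Fe³⁺] / ([Ce⁴⁺]·[Fe²⁺]); log Q = -1.301.
E = E° − (0.0592/n) log Q = +0.85 − (0.0592/1)(-1.301) = +0.927 V.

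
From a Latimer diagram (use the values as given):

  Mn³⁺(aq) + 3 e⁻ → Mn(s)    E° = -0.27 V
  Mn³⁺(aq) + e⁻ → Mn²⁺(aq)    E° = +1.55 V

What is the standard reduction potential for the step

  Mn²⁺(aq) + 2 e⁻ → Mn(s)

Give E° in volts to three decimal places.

-1.180 V

Sequential free energies add, so n₃E°₃ = n₁E°₁ + n₂E°₂.
With n₃ = 3, and the known step contributing 1×(+1.55) V, the unknown satisfies 2·E° = 3×(-0.27) − 1×(+1.55) = -2.360.
E° = -2.360 / 2 = -1.180 V.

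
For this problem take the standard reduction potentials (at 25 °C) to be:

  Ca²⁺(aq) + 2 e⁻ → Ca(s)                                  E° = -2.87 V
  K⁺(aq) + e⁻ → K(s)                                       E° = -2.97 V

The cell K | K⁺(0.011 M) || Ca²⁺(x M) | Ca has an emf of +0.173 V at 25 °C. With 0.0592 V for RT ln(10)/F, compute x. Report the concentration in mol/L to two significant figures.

Ca²⁺/Ca is the cathode, K⁺/K the anode: E°cell = +0.10 V, n = 2.
Overall reaction: Ca²⁺(aq) + 2 K(s) → Ca(s) + 2 K⁺(aq); Q = [K⁺]^2/[Ca²⁺]^1.
From E = E° − (0.0592/n) log Q: log Q = (E° − E)·n/0.0592 = (+0.10 − (+0.173))·2/0.0592 = -2.4662.
So 1·log[Ca²⁺] = 2·log(0.011) − log Q = -3.9172 − (-2.4662) = -1.4510; [Ca²⁺] = 10^(-1.4510) ≈ 0.035 M.

0.035 M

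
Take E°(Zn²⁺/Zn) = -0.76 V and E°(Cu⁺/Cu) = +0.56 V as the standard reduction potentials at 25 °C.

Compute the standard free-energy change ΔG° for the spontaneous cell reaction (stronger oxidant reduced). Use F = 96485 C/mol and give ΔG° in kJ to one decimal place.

Cu⁺/Cu (E° = +0.56 V) is the cathode; Zn²⁺/Zn (E° = -0.76 V) is the anode, so E°cell = +1.32 V.
Balancing electrons gives n = 2 (lcm of 1 and 2).
ΔG° = −nFE° = −(2)(96485)(+1.32) = -254,720 J = -254.7 kJ.

-254.7 kJ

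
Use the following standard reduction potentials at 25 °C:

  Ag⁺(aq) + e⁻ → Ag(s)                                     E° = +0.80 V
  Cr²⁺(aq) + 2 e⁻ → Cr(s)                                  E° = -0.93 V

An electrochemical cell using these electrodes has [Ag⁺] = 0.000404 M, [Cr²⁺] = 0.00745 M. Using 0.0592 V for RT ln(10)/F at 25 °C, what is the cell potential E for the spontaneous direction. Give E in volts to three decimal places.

+1.592 V

Ag⁺/Ag is the cathode (higher E°), Cr²⁺/Cr the anode: E°cell = +0.80 − (-0.93) = +1.73 V, n = 2.
Overall: 2 Ag⁺(aq) + Cr(s) → 2 Ag(s) + Cr²⁺(aq)
Q = [Cr²⁺] / ([Ag⁺]^2); log Q = 4.659.
E = E° − (0.0592/n) log Q = +1.73 − (0.0592/2)(4.659) = +1.592 V.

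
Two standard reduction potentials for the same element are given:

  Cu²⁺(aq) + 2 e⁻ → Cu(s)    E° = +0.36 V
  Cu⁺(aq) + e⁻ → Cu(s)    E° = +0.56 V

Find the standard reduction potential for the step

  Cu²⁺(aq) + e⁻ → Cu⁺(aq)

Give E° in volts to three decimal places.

+0.160 V

Sequential free energies add, so n₃E°₃ = n₁E°₁ + n₂E°₂.
With n₃ = 2, and the known step contributing 1×(+0.56) V, the unknown satisfies 1·E° = 2×(+0.36) − 1×(+0.56) = +0.160.
E° = +0.160 / 1 = +0.160 V.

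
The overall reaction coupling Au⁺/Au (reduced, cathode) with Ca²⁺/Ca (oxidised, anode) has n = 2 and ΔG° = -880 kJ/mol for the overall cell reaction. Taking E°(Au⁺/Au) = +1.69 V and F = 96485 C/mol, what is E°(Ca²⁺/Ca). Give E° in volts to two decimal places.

-2.87 V

E°cell = −ΔG°/(nF) = −(-880×10³)/((2)(96485)) = +4.560 V.
Since Au⁺/Au is the cathode and Ca²⁺/Ca the anode, E°cell = E°(Au⁺/Au) − E°(Ca²⁺/Ca).
So E°(Ca²⁺/Ca) = E°(Au⁺/Au) − E°cell = (+1.69) − (+4.560) = -2.87 V.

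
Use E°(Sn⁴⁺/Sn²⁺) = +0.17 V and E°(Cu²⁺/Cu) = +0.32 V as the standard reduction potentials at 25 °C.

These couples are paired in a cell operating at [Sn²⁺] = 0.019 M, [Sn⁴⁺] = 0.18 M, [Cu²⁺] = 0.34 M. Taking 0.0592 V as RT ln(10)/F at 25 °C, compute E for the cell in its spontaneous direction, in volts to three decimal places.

Cu²⁺/Cu is the cathode (higher E°), Sn⁴⁺/Sn²⁺ the anode: E°cell = +0.32 − (+0.17) = +0.15 V, n = 2.
Overall: Cu²⁺(aq) + Sn²⁺(aq) → Cu(s) + Sn⁴⁺(aq)
Q = [Sn⁴⁺] / ([Cu²⁺]·[Sn²⁺]); log Q = 1.445.
E = E° − (0.0592/n) log Q = +0.15 − (0.0592/2)(1.445) = +0.107 V.

+0.107 V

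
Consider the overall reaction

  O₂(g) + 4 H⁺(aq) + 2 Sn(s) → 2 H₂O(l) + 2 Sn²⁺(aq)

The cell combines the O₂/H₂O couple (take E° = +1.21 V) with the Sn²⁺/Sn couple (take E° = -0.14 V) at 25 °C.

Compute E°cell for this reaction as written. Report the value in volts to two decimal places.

The O₂/H₂O couple has the higher reduction potential, so it is the cathode; Sn²⁺/Sn is oxidised at the anode.
E°cell = E°(cathode) − E°(anode) = (+1.21) − (-0.14) = +1.35 V.
Since E°cell > 0, the reaction is spontaneous under standard conditions.

+1.35 V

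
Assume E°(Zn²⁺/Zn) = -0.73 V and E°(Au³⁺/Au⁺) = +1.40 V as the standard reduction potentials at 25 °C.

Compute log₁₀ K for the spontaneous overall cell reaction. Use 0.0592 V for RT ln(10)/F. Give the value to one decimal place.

Cathode: Au³⁺/Au⁺; anode: Zn²⁺/Zn. E°cell = +2.13 V, n = 2.
log K = nE°cell / 0.0592 = (2)(+2.13) / 0.0592 = 72.0.

72.0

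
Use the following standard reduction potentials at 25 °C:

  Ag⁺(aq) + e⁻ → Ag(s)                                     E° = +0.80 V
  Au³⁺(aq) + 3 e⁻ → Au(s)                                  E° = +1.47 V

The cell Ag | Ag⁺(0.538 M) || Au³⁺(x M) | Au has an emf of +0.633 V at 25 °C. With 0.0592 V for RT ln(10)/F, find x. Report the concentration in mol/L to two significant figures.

0.0021 M

Au³⁺/Au is the cathode, Ag⁺/Ag the anode: E°cell = +0.67 V, n = 3.
Overall reaction: Au³⁺(aq) + 3 Ag(s) → Au(s) + 3 Ag⁺(aq); Q = [Ag⁺]^3/[Au³⁺]^1.
From E = E° − (0.0592/n) log Q: log Q = (E° − E)·n/0.0592 = (+0.67 − (+0.633))·3/0.0592 = 1.8750.
So 1·log[Au³⁺] = 3·log(0.538) − log Q = -0.8077 − (1.8750) = -2.6827; [Au³⁺] = 10^(-2.6827) ≈ 0.0021 M.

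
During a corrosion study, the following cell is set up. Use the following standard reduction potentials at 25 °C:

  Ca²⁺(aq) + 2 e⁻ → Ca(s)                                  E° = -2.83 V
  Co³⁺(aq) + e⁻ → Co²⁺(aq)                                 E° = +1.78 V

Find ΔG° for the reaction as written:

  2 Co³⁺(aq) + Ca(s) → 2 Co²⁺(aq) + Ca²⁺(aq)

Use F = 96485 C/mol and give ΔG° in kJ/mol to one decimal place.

-889.6 kJ/mol

As written, Co³⁺/Co²⁺ is reduced (cathode) and Ca²⁺/Ca is oxidised (anode), so E°cell = (+1.78) − (-2.83) = +4.61 V.
Balancing electrons gives n = 2.
ΔG° = −nFE° = −(2)(96485)(+4.61) = -889,592 J = -889.6 kJ/mol.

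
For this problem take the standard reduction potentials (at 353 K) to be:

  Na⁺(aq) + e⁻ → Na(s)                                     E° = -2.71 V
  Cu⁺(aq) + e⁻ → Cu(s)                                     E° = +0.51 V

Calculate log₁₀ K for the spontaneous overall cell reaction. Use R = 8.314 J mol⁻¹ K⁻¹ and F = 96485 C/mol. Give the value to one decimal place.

46.0

Cathode: Cu⁺/Cu; anode: Na⁺/Na. E°cell = (+0.51) − (-2.71) = +3.22 V, with n = 1.
ΔG° = −nFE° = −RT ln K, so ln K = nFE°/(RT) = (1)(96485)(+3.22) / ((8.314)(353)) = 105.860.
log₁₀ K = 105.860 / ln 10 = 46.0.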